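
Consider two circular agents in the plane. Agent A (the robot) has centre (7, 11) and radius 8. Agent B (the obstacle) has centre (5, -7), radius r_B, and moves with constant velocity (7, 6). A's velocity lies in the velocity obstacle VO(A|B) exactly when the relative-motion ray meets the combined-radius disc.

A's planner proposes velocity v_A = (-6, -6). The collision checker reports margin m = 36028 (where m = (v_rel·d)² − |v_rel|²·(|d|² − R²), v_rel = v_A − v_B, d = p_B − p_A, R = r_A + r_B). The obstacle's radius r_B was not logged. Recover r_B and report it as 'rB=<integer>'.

m = 36028
d = (-2, -18);  v_rel = (-13, -12),  |v_rel|² = 313
v_rel×d = (-13)·(-18) − (-12)·(-2) = 210
since m = R²·313 − 210²:  R² = (44100 + 36028) / 313 = 256
R = √256 = 16  ⇒  r_B = 16 − 8 = 8

rB=8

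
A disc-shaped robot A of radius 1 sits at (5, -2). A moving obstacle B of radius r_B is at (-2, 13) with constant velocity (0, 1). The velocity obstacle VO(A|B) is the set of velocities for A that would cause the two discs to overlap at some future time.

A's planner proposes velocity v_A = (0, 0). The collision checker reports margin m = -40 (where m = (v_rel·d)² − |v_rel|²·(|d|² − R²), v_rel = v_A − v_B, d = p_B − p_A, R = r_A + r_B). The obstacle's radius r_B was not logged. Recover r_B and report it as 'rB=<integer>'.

m = -40
d = (-7, 15);  v_rel = (0, -1),  |v_rel|² = 1
v_rel×d = (0)·(15) − (-1)·(-7) = -7
since m = R²·1 − (-7)²:  R² = (49 + -40) / 1 = 9
R = √9 = 3  ⇒  r_B = 3 − 1 = 2

rB=2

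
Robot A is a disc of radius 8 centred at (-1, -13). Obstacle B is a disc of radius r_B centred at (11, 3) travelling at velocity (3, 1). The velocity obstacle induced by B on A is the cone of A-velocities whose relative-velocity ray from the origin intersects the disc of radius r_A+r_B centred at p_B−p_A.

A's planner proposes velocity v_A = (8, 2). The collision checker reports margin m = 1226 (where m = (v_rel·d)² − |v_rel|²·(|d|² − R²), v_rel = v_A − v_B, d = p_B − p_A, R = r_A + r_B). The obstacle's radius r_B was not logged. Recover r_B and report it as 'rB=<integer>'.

m = 1226
d = (12, 16);  v_rel = (5, 1),  |v_rel|² = 26
v_rel×d = (5)·(16) − (1)·(12) = 68
since m = R²·26 − 68²:  R² = (4624 + 1226) / 26 = 225
R = √225 = 15  ⇒  r_B = 15 − 8 = 7

rB=7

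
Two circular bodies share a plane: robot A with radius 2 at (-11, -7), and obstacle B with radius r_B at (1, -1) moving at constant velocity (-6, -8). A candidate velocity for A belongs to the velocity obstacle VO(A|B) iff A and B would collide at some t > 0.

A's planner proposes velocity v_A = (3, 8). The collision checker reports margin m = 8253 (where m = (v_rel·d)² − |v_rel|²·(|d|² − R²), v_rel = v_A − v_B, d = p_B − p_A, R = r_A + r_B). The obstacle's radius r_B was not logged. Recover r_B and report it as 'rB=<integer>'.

m = 8253
d = (12, 6);  v_rel = (9, 16),  |v_rel|² = 337
v_rel×d = (9)·(6) − (16)·(12) = -138
since m = R²·337 − (-138)²:  R² = (19044 + 8253) / 337 = 81
R = √81 = 9  ⇒  r_B = 9 − 2 = 7

rB=7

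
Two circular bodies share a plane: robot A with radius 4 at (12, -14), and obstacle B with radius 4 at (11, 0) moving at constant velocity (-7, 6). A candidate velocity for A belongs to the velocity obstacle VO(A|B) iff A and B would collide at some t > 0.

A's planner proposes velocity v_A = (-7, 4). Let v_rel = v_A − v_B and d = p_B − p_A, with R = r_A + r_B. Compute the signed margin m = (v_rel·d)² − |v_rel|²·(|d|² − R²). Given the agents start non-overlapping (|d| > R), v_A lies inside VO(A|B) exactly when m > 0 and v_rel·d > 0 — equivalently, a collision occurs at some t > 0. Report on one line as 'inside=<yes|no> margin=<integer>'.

d = (-1, 14),  |d|² = 197;  R = 4+4 = 8,  c = 197−8² = 133
v_rel = (0, -2),  |v_rel|² = 4;  v_rel·d = (0)·(-1) + (-2)·(14) = -28
4·t² + 56·t + 133 = 0  ⇒  m = (-28)² − 4·133 = 252
m = 252 > 0,  v_rel·d = -28 < 0  ⇒  outside

inside=no margin=252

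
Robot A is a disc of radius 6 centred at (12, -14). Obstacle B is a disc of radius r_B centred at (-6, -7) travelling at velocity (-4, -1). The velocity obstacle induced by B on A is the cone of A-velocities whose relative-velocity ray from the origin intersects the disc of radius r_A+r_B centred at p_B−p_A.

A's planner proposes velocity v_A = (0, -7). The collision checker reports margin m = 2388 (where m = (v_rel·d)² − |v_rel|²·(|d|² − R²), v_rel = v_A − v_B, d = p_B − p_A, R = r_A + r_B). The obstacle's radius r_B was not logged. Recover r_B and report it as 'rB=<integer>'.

m = 2388
d = (-18, 7);  v_rel = (4, -6),  |v_rel|² = 52
v_rel×d = (4)·(7) − (-6)·(-18) = -80
since m = R²·52 − (-80)²:  R² = (6400 + 2388) / 52 = 169
R = √169 = 13  ⇒  r_B = 13 − 6 = 7

rB=7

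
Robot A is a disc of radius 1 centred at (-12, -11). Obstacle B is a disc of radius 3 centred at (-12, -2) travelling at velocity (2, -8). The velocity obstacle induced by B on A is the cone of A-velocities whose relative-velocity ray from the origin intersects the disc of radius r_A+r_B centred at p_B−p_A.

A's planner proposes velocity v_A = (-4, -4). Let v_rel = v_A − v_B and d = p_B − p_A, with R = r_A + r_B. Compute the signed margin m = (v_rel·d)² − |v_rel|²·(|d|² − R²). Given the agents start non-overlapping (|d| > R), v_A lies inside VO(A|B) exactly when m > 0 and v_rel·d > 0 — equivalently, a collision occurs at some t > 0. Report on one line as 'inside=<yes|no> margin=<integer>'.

d = (0, 9),  |d|² = 81;  R = 1+3 = 4,  c = 81−4² = 65
v_rel = (-6, 4),  |v_rel|² = 52;  v_rel·d = (-6)·(0) + (4)·(9) = 36
52·t² − 72·t + 65 = 0  ⇒  m = 36² − 52·65 = -2084
m = -2084 < 0,  v_rel·d = 36 > 0  ⇒  outside

inside=no margin=-2084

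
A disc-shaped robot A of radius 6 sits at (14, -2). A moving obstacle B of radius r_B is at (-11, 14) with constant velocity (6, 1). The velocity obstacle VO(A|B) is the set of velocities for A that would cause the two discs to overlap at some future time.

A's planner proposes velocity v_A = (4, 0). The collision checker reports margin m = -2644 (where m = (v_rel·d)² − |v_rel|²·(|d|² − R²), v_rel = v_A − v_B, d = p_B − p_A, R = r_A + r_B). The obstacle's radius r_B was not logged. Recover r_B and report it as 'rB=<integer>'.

m = -2644
d = (-25, 16);  v_rel = (-2, -1),  |v_rel|² = 5
v_rel×d = (-2)·(16) − (-1)·(-25) = -57
since m = R²·5 − (-57)²:  R² = (3249 + -2644) / 5 = 121
R = √121 = 11  ⇒  r_B = 11 − 6 = 5

rB=5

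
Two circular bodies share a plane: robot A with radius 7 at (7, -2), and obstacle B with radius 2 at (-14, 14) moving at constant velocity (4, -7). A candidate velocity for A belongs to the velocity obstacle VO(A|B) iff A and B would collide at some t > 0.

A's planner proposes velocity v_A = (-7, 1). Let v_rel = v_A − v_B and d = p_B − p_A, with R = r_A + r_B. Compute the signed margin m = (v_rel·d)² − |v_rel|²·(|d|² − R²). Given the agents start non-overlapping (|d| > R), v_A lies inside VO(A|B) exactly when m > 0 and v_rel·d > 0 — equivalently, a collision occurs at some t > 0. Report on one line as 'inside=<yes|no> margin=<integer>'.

d = (-21, 16),  |d|² = 697;  R = 7+2 = 9,  c = 697−9² = 616
v_rel = (-11, 8),  |v_rel|² = 185;  v_rel·d = (-11)·(-21) + (8)·(16) = 359
185·t² − 718·t + 616 = 0  ⇒  m = 359² − 185·616 = 14921
m = 14921 > 0,  v_rel·d = 359 > 0  ⇒  inside

inside=yes margin=14921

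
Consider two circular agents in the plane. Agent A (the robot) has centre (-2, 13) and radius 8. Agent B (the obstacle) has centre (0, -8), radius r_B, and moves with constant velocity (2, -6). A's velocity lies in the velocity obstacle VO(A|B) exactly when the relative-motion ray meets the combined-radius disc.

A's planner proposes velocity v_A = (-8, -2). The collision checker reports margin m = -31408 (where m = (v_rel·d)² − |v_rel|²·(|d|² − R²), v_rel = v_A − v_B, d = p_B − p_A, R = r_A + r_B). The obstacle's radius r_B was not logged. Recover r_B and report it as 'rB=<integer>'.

m = -31408
d = (2, -21);  v_rel = (-10, 4),  |v_rel|² = 116
v_rel×d = (-10)·(-21) − (4)·(2) = 202
since m = R²·116 − 202²:  R² = (40804 + -31408) / 116 = 81
R = √81 = 9  ⇒  r_B = 9 − 8 = 1

rB=1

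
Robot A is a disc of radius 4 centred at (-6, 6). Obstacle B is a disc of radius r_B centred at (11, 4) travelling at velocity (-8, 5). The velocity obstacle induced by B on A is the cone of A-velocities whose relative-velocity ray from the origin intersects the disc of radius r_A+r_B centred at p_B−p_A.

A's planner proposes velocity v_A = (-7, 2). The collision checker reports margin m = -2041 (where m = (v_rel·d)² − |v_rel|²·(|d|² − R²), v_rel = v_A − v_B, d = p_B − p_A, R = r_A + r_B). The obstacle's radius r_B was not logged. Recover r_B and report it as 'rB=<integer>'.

m = -2041
d = (17, -2);  v_rel = (1, -3),  |v_rel|² = 10
v_rel×d = (1)·(-2) − (-3)·(17) = 49
since m = R²·10 − 49²:  R² = (2401 + -2041) / 10 = 36
R = √36 = 6  ⇒  r_B = 6 − 4 = 2

rB=2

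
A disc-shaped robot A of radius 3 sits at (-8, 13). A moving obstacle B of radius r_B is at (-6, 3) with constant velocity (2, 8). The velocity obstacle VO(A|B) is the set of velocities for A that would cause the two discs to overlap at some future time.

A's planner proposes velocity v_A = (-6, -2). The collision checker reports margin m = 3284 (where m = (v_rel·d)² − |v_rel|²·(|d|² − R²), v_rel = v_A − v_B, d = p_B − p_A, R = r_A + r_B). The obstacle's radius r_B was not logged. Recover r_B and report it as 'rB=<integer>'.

m = 3284
d = (2, -10);  v_rel = (-8, -10),  |v_rel|² = 164
v_rel×d = (-8)·(-10) − (-10)·(2) = 100
since m = R²·164 − 100²:  R² = (10000 + 3284) / 164 = 81
R = √81 = 9  ⇒  r_B = 9 − 3 = 6

rB=6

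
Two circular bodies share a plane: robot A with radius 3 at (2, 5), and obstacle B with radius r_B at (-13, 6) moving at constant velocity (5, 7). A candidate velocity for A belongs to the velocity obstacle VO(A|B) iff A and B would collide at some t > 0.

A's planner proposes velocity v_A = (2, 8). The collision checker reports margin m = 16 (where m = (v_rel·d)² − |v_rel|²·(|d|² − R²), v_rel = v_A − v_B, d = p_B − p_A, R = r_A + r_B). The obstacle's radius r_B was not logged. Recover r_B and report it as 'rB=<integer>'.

m = 16
d = (-15, 1);  v_rel = (-3, 1),  |v_rel|² = 10
v_rel×d = (-3)·(1) − (1)·(-15) = 12
since m = R²·10 − 12²:  R² = (144 + 16) / 10 = 16
R = √16 = 4  ⇒  r_B = 4 − 3 = 1

rB=1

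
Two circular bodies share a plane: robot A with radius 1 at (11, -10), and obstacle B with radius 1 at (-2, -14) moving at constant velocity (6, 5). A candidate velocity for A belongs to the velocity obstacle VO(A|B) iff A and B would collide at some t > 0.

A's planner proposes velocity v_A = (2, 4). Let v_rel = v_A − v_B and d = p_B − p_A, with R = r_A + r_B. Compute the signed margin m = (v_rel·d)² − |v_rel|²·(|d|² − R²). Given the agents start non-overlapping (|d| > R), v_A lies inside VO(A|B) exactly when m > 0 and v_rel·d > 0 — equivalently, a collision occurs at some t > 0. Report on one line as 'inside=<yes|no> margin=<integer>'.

d = (-13, -4),  |d|² = 185;  R = 1+1 = 2,  c = 185−2² = 181
v_rel = (-4, -1),  |v_rel|² = 17;  v_rel·d = (-4)·(-13) + (-1)·(-4) = 56
17·t² − 112·t + 181 = 0  ⇒  m = 56² − 17·181 = 59
m = 59 > 0,  v_rel·d = 56 > 0  ⇒  inside

inside=yes margin=59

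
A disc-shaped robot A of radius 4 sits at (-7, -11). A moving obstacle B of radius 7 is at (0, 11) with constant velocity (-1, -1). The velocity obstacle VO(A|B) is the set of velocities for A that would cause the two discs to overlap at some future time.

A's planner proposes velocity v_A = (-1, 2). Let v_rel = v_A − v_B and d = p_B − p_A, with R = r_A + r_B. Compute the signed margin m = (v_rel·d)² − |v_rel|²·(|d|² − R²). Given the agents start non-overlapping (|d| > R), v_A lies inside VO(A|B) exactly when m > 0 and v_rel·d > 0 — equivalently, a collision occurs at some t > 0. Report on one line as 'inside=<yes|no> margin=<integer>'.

d = (7, 22),  |d|² = 533;  R = 4+7 = 11,  c = 533−11² = 412
v_rel = (0, 3),  |v_rel|² = 9;  v_rel·d = (0)·(7) + (3)·(22) = 66
9·t² − 132·t + 412 = 0  ⇒  m = 66² − 9·412 = 648
m = 648 > 0,  v_rel·d = 66 > 0  ⇒  inside

inside=yes margin=648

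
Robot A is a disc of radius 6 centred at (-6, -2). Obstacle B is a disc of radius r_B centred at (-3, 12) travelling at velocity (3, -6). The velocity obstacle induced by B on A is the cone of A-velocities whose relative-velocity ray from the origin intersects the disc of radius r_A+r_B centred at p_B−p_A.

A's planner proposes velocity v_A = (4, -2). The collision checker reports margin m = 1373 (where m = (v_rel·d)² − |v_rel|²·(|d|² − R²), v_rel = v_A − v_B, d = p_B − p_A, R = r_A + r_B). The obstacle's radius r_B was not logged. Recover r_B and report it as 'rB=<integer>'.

m = 1373
d = (3, 14);  v_rel = (1, 4),  |v_rel|² = 17
v_rel×d = (1)·(14) − (4)·(3) = 2
since m = R²·17 − 2²:  R² = (4 + 1373) / 17 = 81
R = √81 = 9  ⇒  r_B = 9 − 6 = 3

rB=3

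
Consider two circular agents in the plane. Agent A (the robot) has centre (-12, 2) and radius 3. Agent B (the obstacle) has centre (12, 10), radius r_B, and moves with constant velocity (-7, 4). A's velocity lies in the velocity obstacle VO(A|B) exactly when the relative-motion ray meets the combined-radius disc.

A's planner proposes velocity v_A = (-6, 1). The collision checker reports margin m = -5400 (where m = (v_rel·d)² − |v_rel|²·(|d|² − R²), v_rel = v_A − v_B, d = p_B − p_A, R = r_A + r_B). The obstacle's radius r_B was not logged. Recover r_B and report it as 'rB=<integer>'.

m = -5400
d = (24, 8);  v_rel = (1, -3),  |v_rel|² = 10
v_rel×d = (1)·(8) − (-3)·(24) = 80
since m = R²·10 − 80²:  R² = (6400 + -5400) / 10 = 100
R = √100 = 10  ⇒  r_B = 10 − 3 = 7

rB=7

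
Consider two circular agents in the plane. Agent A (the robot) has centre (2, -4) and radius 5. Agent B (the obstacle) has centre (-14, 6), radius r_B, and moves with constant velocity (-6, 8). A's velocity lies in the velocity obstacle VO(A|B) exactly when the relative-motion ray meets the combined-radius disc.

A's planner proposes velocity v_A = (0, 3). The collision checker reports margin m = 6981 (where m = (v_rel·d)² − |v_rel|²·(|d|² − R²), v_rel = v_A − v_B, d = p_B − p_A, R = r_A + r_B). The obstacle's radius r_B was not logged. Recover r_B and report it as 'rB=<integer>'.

m = 6981
d = (-16, 10);  v_rel = (6, -5),  |v_rel|² = 61
v_rel×d = (6)·(10) − (-5)·(-16) = -20
since m = R²·61 − (-20)²:  R² = (400 + 6981) / 61 = 121
R = √121 = 11  ⇒  r_B = 11 − 5 = 6

rB=6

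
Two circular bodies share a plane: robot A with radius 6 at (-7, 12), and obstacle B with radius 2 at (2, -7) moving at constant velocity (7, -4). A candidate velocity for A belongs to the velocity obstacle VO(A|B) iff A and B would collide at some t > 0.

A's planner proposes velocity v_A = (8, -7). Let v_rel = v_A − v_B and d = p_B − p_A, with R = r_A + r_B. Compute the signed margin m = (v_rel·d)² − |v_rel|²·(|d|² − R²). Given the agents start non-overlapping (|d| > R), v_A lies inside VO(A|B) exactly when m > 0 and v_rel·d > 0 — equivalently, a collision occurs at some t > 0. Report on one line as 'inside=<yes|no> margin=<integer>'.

d = (9, -19),  |d|² = 442;  R = 6+2 = 8,  c = 442−8² = 378
v_rel = (1, -3),  |v_rel|² = 10;  v_rel·d = (1)·(9) + (-3)·(-19) = 66
10·t² − 132·t + 378 = 0  ⇒  m = 66² − 10·378 = 576
m = 576 > 0,  v_rel·d = 66 > 0  ⇒  inside

inside=yes margin=576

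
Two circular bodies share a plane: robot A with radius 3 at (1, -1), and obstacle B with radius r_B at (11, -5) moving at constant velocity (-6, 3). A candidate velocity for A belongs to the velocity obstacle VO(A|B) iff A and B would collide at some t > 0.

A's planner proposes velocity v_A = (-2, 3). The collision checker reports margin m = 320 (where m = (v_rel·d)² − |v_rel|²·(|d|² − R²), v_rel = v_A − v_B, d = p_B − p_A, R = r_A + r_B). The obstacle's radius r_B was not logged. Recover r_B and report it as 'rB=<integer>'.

m = 320
d = (10, -4);  v_rel = (4, 0),  |v_rel|² = 16
v_rel×d = (4)·(-4) − (0)·(10) = -16
since m = R²·16 − (-16)²:  R² = (256 + 320) / 16 = 36
R = √36 = 6  ⇒  r_B = 6 − 3 = 3

rB=3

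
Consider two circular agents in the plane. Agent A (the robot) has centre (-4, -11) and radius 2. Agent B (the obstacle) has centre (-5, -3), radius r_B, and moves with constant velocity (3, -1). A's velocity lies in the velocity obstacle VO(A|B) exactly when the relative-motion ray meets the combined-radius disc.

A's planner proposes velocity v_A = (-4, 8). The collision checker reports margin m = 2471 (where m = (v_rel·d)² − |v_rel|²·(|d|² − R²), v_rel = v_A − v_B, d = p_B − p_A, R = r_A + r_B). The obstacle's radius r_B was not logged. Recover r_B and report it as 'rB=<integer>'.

m = 2471
d = (-1, 8);  v_rel = (-7, 9),  |v_rel|² = 130
v_rel×d = (-7)·(8) − (9)·(-1) = -47
since m = R²·130 − (-47)²:  R² = (2209 + 2471) / 130 = 36
R = √36 = 6  ⇒  r_B = 6 − 2 = 4

rB=4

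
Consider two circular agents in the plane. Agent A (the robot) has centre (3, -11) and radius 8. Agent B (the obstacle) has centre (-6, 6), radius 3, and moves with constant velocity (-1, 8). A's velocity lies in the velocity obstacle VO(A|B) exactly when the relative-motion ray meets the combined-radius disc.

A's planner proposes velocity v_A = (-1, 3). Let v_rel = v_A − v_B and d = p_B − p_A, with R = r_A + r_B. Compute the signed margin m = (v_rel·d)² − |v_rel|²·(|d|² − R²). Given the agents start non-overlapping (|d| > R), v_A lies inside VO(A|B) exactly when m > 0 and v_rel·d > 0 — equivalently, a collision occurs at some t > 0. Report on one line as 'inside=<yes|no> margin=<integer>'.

d = (-9, 17),  |d|² = 370;  R = 8+3 = 11,  c = 370−11² = 249
v_rel = (0, -5),  |v_rel|² = 25;  v_rel·d = (0)·(-9) + (-5)·(17) = -85
25·t² + 170·t + 249 = 0  ⇒  m = (-85)² − 25·249 = 1000
m = 1000 > 0,  v_rel·d = -85 < 0  ⇒  outside

inside=no margin=1000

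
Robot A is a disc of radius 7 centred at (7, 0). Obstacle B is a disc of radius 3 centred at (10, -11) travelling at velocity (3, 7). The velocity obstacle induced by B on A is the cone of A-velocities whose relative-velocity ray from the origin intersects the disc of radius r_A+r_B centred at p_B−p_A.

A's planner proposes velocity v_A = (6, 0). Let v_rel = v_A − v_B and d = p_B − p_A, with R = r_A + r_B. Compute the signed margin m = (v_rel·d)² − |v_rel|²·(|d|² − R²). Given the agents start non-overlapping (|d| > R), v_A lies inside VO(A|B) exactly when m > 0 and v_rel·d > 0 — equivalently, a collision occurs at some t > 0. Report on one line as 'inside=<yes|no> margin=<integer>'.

d = (3, -11),  |d|² = 130;  R = 7+3 = 10,  c = 130−10² = 30
v_rel = (3, -7),  |v_rel|² = 58;  v_rel·d = (3)·(3) + (-7)·(-11) = 86
58·t² − 172·t + 30 = 0  ⇒  m = 86² − 58·30 = 5656
m = 5656 > 0,  v_rel·d = 86 > 0  ⇒  inside

inside=yes margin=5656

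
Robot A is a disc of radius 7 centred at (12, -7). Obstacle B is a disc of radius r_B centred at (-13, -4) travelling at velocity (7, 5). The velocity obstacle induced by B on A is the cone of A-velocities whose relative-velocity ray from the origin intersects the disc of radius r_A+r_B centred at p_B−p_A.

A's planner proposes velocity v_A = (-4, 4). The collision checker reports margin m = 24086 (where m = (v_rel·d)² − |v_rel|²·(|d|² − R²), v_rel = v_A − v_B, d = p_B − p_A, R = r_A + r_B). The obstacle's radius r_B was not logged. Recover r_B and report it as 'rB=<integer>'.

m = 24086
d = (-25, 3);  v_rel = (-11, -1),  |v_rel|² = 122
v_rel×d = (-11)·(3) − (-1)·(-25) = -58
since m = R²·122 − (-58)²:  R² = (3364 + 24086) / 122 = 225
R = √225 = 15  ⇒  r_B = 15 − 7 = 8

rB=8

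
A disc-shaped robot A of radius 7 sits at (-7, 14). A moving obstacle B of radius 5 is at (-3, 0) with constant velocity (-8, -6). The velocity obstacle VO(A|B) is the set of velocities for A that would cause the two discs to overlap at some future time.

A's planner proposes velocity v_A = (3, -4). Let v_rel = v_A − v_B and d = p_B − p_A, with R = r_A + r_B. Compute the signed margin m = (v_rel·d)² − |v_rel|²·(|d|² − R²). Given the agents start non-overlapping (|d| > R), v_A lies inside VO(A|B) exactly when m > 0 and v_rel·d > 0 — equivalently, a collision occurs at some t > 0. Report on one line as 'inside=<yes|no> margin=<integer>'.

d = (4, -14),  |d|² = 212;  R = 7+5 = 12,  c = 212−12² = 68
v_rel = (11, 2),  |v_rel|² = 125;  v_rel·d = (11)·(4) + (2)·(-14) = 16
125·t² − 32·t + 68 = 0  ⇒  m = 16² − 125·68 = -8244
m = -8244 < 0,  v_rel·d = 16 > 0  ⇒  outside

inside=no margin=-8244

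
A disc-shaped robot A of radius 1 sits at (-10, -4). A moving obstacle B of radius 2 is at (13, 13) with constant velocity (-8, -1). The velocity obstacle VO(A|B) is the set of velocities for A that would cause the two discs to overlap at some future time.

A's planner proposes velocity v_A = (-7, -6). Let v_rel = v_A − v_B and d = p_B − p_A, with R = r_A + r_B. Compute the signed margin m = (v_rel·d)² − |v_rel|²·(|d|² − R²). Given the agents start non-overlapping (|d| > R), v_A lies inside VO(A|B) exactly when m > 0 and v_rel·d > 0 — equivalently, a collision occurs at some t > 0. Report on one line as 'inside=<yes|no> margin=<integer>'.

d = (23, 17),  |d|² = 818;  R = 1+2 = 3,  c = 818−3² = 809
v_rel = (1, -5),  |v_rel|² = 26;  v_rel·d = (1)·(23) + (-5)·(17) = -62
26·t² + 124·t + 809 = 0  ⇒  m = (-62)² − 26·809 = -17190
m = -17190 < 0,  v_rel·d = -62 < 0  ⇒  outside

inside=no margin=-17190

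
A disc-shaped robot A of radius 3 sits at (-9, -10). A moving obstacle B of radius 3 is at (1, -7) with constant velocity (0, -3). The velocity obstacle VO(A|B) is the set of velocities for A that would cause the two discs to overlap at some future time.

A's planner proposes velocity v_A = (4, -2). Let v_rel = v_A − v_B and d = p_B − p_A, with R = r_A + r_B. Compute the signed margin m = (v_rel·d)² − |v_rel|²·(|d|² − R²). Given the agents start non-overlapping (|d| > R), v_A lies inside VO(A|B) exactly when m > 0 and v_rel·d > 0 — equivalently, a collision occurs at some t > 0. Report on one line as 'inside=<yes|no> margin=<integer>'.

d = (10, 3),  |d|² = 109;  R = 3+3 = 6,  c = 109−6² = 73
v_rel = (4, 1),  |v_rel|² = 17;  v_rel·d = (4)·(10) + (1)·(3) = 43
17·t² − 86·t + 73 = 0  ⇒  m = 43² − 17·73 = 608
m = 608 > 0,  v_rel·d = 43 > 0  ⇒  inside

inside=yes margin=608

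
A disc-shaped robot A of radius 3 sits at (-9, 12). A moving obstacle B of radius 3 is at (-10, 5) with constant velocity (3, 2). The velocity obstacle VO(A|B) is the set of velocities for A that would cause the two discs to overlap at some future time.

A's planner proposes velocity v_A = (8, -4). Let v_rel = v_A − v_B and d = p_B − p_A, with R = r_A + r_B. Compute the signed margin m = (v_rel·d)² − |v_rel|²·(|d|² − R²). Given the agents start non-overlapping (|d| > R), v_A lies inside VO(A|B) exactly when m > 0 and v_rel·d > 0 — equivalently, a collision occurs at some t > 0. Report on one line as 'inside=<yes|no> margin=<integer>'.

d = (-1, -7),  |d|² = 50;  R = 3+3 = 6,  c = 50−6² = 14
v_rel = (5, -6),  |v_rel|² = 61;  v_rel·d = (5)·(-1) + (-6)·(-7) = 37
61·t² − 74·t + 14 = 0  ⇒  m = 37² − 61·14 = 515
m = 515 > 0,  v_rel·d = 37 > 0  ⇒  inside

inside=yes margin=515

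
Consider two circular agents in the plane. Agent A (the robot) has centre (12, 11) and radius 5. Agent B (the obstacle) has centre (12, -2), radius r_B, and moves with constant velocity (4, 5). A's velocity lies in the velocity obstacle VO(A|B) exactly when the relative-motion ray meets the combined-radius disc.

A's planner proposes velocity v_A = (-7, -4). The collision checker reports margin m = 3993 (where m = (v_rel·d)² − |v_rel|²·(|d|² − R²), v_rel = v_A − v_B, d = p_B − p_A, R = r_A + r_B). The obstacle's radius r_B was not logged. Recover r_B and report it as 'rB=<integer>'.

m = 3993
d = (0, -13);  v_rel = (-11, -9),  |v_rel|² = 202
v_rel×d = (-11)·(-13) − (-9)·(0) = 143
since m = R²·202 − 143²:  R² = (20449 + 3993) / 202 = 121
R = √121 = 11  ⇒  r_B = 11 − 5 = 6

rB=6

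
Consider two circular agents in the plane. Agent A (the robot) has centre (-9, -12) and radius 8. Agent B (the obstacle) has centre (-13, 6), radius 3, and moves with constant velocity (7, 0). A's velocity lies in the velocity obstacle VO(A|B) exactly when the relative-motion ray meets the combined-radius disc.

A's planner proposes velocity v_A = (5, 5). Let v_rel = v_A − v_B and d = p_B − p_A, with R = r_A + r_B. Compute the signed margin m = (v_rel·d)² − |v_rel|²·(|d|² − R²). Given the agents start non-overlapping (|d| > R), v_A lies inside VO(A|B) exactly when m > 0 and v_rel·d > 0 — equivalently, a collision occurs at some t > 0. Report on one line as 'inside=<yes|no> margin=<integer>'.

d = (-4, 18),  |d|² = 340;  R = 8+3 = 11,  c = 340−11² = 219
v_rel = (-2, 5),  |v_rel|² = 29;  v_rel·d = (-2)·(-4) + (5)·(18) = 98
29·t² − 196·t + 219 = 0  ⇒  m = 98² − 29·219 = 3253
m = 3253 > 0,  v_rel·d = 98 > 0  ⇒  inside

inside=yes margin=3253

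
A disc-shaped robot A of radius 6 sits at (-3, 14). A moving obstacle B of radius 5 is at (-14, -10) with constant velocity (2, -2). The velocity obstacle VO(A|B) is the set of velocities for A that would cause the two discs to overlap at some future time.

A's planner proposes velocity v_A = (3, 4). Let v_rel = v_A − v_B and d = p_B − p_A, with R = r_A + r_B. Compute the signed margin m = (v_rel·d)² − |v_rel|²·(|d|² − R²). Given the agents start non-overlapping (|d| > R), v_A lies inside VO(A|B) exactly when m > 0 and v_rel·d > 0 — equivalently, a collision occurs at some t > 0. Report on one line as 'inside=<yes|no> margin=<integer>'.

d = (-11, -24),  |d|² = 697;  R = 6+5 = 11,  c = 697−11² = 576
v_rel = (1, 6),  |v_rel|² = 37;  v_rel·d = (1)·(-11) + (6)·(-24) = -155
37·t² + 310·t + 576 = 0  ⇒  m = (-155)² − 37·576 = 2713
m = 2713 > 0,  v_rel·d = -155 < 0  ⇒  outside

inside=no margin=2713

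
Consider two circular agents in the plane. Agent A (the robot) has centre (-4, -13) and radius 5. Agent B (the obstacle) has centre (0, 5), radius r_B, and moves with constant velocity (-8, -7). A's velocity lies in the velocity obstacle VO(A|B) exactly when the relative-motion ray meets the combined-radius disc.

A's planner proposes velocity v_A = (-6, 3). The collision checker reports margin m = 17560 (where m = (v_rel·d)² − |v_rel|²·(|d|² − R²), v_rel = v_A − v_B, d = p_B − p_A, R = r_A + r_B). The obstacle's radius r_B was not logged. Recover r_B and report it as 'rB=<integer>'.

m = 17560
d = (4, 18);  v_rel = (2, 10),  |v_rel|² = 104
v_rel×d = (2)·(18) − (10)·(4) = -4
since m = R²·104 − (-4)²:  R² = (16 + 17560) / 104 = 169
R = √169 = 13  ⇒  r_B = 13 − 5 = 8

rB=8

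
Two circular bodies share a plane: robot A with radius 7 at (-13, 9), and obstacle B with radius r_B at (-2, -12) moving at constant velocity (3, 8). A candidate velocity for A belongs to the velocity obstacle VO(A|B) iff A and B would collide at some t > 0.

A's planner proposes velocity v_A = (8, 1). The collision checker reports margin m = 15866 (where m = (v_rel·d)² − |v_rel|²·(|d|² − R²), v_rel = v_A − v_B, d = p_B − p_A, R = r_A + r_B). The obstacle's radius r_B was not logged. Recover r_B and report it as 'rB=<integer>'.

m = 15866
d = (11, -21);  v_rel = (5, -7),  |v_rel|² = 74
v_rel×d = (5)·(-21) − (-7)·(11) = -28
since m = R²·74 − (-28)²:  R² = (784 + 15866) / 74 = 225
R = √225 = 15  ⇒  r_B = 15 − 7 = 8

rB=8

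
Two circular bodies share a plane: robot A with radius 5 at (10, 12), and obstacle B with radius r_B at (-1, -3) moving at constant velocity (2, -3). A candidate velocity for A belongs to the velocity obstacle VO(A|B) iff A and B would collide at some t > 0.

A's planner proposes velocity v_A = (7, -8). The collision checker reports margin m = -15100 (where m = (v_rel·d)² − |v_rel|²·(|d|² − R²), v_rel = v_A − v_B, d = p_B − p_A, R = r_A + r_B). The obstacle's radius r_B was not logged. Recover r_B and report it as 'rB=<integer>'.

m = -15100
d = (-11, -15);  v_rel = (5, -5),  |v_rel|² = 50
v_rel×d = (5)·(-15) − (-5)·(-11) = -130
since m = R²·50 − (-130)²:  R² = (16900 + -15100) / 50 = 36
R = √36 = 6  ⇒  r_B = 6 − 5 = 1

rB=1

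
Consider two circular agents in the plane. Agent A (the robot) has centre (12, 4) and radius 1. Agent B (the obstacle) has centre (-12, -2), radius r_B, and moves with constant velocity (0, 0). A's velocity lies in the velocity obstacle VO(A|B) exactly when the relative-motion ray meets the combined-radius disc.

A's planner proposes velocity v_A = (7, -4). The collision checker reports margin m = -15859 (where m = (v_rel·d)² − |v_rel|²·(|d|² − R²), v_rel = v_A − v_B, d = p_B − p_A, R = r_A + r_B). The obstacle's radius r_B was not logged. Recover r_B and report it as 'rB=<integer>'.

m = -15859
d = (-24, -6);  v_rel = (7, -4),  |v_rel|² = 65
v_rel×d = (7)·(-6) − (-4)·(-24) = -138
since m = R²·65 − (-138)²:  R² = (19044 + -15859) / 65 = 49
R = √49 = 7  ⇒  r_B = 7 − 1 = 6

rB=6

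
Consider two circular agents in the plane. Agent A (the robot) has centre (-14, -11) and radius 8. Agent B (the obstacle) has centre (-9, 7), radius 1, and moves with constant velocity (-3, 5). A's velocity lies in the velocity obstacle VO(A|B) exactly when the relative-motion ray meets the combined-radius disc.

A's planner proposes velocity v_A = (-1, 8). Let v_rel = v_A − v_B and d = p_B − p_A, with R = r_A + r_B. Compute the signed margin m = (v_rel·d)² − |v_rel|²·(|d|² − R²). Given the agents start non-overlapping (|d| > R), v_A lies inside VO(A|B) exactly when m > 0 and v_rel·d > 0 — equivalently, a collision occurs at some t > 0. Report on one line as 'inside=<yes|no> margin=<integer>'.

d = (5, 18),  |d|² = 349;  R = 8+1 = 9,  c = 349−9² = 268
v_rel = (2, 3),  |v_rel|² = 13;  v_rel·d = (2)·(5) + (3)·(18) = 64
13·t² − 128·t + 268 = 0  ⇒  m = 64² − 13·268 = 612
m = 612 > 0,  v_rel·d = 64 > 0  ⇒  inside

inside=yes margin=612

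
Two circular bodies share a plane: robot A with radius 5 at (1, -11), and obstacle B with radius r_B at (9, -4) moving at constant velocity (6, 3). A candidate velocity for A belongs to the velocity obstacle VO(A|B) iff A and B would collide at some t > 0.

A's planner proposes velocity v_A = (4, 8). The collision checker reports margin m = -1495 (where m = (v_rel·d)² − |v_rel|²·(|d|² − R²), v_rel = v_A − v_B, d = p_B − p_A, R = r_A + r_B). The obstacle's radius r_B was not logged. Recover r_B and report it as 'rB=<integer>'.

m = -1495
d = (8, 7);  v_rel = (-2, 5),  |v_rel|² = 29
v_rel×d = (-2)·(7) − (5)·(8) = -54
since m = R²·29 − (-54)²:  R² = (2916 + -1495) / 29 = 49
R = √49 = 7  ⇒  r_B = 7 − 5 = 2

rB=2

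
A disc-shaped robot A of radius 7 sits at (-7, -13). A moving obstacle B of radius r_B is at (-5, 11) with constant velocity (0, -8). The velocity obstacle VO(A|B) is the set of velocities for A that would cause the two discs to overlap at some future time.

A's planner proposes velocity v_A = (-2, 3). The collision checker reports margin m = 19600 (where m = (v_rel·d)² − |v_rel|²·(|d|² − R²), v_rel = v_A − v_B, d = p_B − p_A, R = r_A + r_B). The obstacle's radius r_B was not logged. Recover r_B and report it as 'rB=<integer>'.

m = 19600
d = (2, 24);  v_rel = (-2, 11),  |v_rel|² = 125
v_rel×d = (-2)·(24) − (11)·(2) = -70
since m = R²·125 − (-70)²:  R² = (4900 + 19600) / 125 = 196
R = √196 = 14  ⇒  r_B = 14 − 7 = 7

rB=7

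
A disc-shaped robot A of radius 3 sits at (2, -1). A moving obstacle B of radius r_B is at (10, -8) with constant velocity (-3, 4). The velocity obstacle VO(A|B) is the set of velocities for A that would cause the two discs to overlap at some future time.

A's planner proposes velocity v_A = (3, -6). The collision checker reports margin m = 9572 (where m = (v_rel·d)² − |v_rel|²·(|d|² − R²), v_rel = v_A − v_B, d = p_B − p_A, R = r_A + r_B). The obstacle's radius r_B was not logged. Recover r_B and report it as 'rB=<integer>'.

m = 9572
d = (8, -7);  v_rel = (6, -10),  |v_rel|² = 136
v_rel×d = (6)·(-7) − (-10)·(8) = 38
since m = R²·136 − 38²:  R² = (1444 + 9572) / 136 = 81
R = √81 = 9  ⇒  r_B = 9 − 3 = 6

rB=6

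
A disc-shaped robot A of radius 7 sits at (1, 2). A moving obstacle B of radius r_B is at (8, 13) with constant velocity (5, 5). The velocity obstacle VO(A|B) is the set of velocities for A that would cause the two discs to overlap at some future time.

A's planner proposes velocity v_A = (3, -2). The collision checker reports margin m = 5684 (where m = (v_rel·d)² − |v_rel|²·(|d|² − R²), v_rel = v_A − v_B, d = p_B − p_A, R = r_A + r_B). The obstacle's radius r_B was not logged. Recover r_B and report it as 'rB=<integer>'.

m = 5684
d = (7, 11);  v_rel = (-2, -7),  |v_rel|² = 53
v_rel×d = (-2)·(11) − (-7)·(7) = 27
since m = R²·53 − 27²:  R² = (729 + 5684) / 53 = 121
R = √121 = 11  ⇒  r_B = 11 − 7 = 4

rB=4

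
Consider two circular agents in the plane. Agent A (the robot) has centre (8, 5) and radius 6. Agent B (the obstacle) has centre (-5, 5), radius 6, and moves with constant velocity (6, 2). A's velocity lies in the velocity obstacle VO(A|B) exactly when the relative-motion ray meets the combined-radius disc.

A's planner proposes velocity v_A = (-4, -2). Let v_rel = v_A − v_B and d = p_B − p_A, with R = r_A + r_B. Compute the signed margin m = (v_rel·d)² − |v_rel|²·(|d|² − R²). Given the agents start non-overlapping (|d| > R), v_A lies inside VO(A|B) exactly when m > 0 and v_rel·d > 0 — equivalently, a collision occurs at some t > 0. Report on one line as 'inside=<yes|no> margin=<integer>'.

d = (-13, 0),  |d|² = 169;  R = 6+6 = 12,  c = 169−12² = 25
v_rel = (-10, -4),  |v_rel|² = 116;  v_rel·d = (-10)·(-13) + (-4)·(0) = 130
116·t² − 260·t + 25 = 0  ⇒  m = 130² − 116·25 = 14000
m = 14000 > 0,  v_rel·d = 130 > 0  ⇒  inside

inside=yes margin=14000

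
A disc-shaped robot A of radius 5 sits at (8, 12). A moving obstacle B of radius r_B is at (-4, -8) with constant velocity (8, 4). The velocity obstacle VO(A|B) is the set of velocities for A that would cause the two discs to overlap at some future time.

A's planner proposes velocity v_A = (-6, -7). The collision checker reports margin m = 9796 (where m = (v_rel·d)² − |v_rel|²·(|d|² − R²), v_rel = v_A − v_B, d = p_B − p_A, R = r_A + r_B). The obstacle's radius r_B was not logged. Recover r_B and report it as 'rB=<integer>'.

m = 9796
d = (-12, -20);  v_rel = (-14, -11),  |v_rel|² = 317
v_rel×d = (-14)·(-20) − (-11)·(-12) = 148
since m = R²·317 − 148²:  R² = (21904 + 9796) / 317 = 100
R = √100 = 10  ⇒  r_B = 10 − 5 = 5

rB=5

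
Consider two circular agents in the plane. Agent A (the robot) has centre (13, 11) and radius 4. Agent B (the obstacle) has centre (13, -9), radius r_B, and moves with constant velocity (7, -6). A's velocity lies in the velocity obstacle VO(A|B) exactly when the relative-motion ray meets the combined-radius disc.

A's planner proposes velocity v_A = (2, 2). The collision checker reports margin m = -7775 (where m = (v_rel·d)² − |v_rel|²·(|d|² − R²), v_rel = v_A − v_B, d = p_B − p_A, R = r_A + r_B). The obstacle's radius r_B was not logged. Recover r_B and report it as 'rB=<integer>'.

m = -7775
d = (0, -20);  v_rel = (-5, 8),  |v_rel|² = 89
v_rel×d = (-5)·(-20) − (8)·(0) = 100
since m = R²·89 − 100²:  R² = (10000 + -7775) / 89 = 25
R = √25 = 5  ⇒  r_B = 5 − 4 = 1

rB=1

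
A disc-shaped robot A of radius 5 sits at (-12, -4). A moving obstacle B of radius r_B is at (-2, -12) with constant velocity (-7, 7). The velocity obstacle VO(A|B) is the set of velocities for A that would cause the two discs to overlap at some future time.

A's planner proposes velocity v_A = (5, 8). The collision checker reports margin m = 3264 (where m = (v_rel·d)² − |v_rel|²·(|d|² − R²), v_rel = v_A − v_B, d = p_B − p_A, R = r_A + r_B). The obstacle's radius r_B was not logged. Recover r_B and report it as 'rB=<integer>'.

m = 3264
d = (10, -8);  v_rel = (12, 1),  |v_rel|² = 145
v_rel×d = (12)·(-8) − (1)·(10) = -106
since m = R²·145 − (-106)²:  R² = (11236 + 3264) / 145 = 100
R = √100 = 10  ⇒  r_B = 10 − 5 = 5

rB=5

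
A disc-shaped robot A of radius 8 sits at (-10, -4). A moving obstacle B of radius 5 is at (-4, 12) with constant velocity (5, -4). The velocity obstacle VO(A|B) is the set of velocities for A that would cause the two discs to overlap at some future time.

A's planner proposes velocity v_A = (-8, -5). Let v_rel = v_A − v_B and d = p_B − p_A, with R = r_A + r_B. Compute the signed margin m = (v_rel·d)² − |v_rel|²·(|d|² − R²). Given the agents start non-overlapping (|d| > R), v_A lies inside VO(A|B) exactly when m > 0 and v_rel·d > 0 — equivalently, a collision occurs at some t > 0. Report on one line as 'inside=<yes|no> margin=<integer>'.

d = (6, 16),  |d|² = 292;  R = 8+5 = 13,  c = 292−13² = 123
v_rel = (-13, -1),  |v_rel|² = 170;  v_rel·d = (-13)·(6) + (-1)·(16) = -94
170·t² + 188·t + 123 = 0  ⇒  m = (-94)² − 170·123 = -12074
m = -12074 < 0,  v_rel·d = -94 < 0  ⇒  outside

inside=no margin=-12074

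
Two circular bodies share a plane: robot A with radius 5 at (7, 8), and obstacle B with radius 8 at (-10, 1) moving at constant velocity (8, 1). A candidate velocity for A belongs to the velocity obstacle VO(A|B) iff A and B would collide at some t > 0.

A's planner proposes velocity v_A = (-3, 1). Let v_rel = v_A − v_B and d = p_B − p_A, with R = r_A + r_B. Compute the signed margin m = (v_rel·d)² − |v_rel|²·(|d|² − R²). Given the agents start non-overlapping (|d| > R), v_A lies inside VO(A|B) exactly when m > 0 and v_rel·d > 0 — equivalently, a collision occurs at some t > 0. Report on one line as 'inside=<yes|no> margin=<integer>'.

d = (-17, -7),  |d|² = 338;  R = 5+8 = 13,  c = 338−13² = 169
v_rel = (-11, 0),  |v_rel|² = 121;  v_rel·d = (-11)·(-17) + (0)·(-7) = 187
121·t² − 374·t + 169 = 0  ⇒  m = 187² − 121·169 = 14520
m = 14520 > 0,  v_rel·d = 187 > 0  ⇒  inside

inside=yes margin=14520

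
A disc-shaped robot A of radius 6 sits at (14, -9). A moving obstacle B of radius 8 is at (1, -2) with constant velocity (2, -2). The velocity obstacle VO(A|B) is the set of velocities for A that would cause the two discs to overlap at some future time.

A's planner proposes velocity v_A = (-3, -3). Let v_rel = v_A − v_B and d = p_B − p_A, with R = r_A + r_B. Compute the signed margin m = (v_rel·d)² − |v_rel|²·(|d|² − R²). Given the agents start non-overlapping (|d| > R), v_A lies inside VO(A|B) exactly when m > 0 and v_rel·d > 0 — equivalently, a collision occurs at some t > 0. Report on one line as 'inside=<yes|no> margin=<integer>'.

d = (-13, 7),  |d|² = 218;  R = 6+8 = 14,  c = 218−14² = 22
v_rel = (-5, -1),  |v_rel|² = 26;  v_rel·d = (-5)·(-13) + (-1)·(7) = 58
26·t² − 116·t + 22 = 0  ⇒  m = 58² − 26·22 = 2792
m = 2792 > 0,  v_rel·d = 58 > 0  ⇒  inside

inside=yes margin=2792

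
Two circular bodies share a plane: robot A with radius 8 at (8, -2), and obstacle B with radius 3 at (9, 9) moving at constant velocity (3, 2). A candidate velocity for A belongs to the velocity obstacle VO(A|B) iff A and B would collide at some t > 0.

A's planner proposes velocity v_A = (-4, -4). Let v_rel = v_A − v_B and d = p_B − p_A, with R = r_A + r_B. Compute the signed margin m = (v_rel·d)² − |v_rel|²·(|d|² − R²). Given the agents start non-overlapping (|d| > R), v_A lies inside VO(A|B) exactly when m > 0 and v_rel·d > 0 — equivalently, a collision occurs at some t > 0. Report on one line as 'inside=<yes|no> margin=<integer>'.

d = (1, 11),  |d|² = 122;  R = 8+3 = 11,  c = 122−11² = 1
v_rel = (-7, -6),  |v_rel|² = 85;  v_rel·d = (-7)·(1) + (-6)·(11) = -73
85·t² + 146·t + 1 = 0  ⇒  m = (-73)² − 85·1 = 5244
m = 5244 > 0,  v_rel·d = -73 < 0  ⇒  outside

inside=no margin=5244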